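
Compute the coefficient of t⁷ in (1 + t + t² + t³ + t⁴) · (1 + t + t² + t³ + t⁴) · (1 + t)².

(1 + t + t² + t³ + t⁴) has coefficients 1,1,1,1,1 for degrees 0…4.
(1 + t + t² + t³ + t⁴) has coefficients 1,1,1,1,1,0,0,0 for degrees 0…7.
Finally multiplying by (1 + t)², the product of all factors after the first has coefficients 1,3,4,4,4,3,1,0 for degrees 0…7.
[t⁷] = 1·0 + 1·1 + 1·3 + 1·4 + 1·4 = 12.

12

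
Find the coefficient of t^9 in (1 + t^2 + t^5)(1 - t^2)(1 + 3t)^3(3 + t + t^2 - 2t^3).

-28

(1 + t^2 + t^5) has coefficients 1,0,1,0,0,1 for degrees 0…5.
(1 - t^2) has coefficients 1,0,-1,0,0,0,0,0,0,0 for degrees 0…9.
Multiplying by (1 + 3t)^3 gives running coefficients 1,9,26,18,-27,-27,0,0,0,0 for degrees 0…9.
Finally multiplying by (3 + t + t^2 - 2t^3), the product of all factors after the first has coefficients 3,28,88,87,-55,-142,-90,27,54,0 for degrees 0…9.
[t^9] = 1·0 + 1·27 + 1·(-55) = -28.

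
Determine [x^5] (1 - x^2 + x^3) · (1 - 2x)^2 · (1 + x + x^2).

1

(1 - x^2 + x^3) has coefficients 1,0,-1,1 for degrees 0…3.
(1 - 2x)^2 has coefficients 1,-4,4,0,0,0 for degrees 0…5.
Finally multiplying by (1 + x + x^2), the product of all factors after the first has coefficients 1,-3,1,0,4,0 for degrees 0…5.
[x^5] = 1·0 − 1·0 + 1·1 = 1.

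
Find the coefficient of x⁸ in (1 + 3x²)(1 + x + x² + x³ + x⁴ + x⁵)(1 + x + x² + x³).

(1 + 3x²) has coefficients 1,0,3 for degrees 0…2.
(1 + x + x² + x³ + x⁴ + x⁵) has coefficients 1,1,1,1,1,1,0,0,0 for degrees 0…8.
Finally multiplying by (1 + x + x² + x³), the product of all factors after the first has coefficients 1,2,3,4,4,4,3,2,1 for degrees 0…8.
[x⁸] = 1·1 + 3·3 = 10.

10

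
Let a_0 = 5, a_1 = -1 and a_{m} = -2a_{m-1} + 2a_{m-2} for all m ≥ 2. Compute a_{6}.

560

The ordinary generating function has denominator 1 + 2y - 2y^2.
Iterating the recurrence: a_0,…,a_{6} = 5, -1, 12, -26, 76, -204, 560.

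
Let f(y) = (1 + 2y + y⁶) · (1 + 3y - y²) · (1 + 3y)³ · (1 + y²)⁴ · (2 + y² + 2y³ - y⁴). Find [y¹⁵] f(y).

1285

(1 + 2y + y⁶) has coefficients 1,2,0,0,0,0,1 for degrees 0…6.
(1 + 3y - y²) has coefficients 1,3,-1,0,0,0,0,0,0,0,0,0,0,0,0,0 for degrees 0…15.
Multiplying by (1 + 3y)³ gives running coefficients 1,12,53,99,54,-27,0,0,0,0,0,0,0,0,0,0 for degrees 0…15.
Multiplying by (1 + y²)⁴ gives running coefficients 1,12,57,147,272,441,538,534,537,246,269,-9,54,-27,0,0 for degrees 0…15.
Finally multiplying by (2 + y² + 2y³ - y⁴), the product of all factors after the first has coefficients 2,24,115,308,624,1131,1585,1906,2222,1661,1605,768,332,229,-233,90 for degrees 0…15.
[y¹⁵] = 1·90 + 2·(-233) + 1·1661 = 1285.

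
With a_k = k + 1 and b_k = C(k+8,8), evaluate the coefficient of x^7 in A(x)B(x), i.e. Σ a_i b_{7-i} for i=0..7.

Write out a_i and b_{7-i} for i = 0,…,7 and sum the products.
Σ = 1·6435 + 2·3003 + 3·1287 + 4·495 + 5·165 + 6·45 + 7·9 + 8·1 = 19448.

19448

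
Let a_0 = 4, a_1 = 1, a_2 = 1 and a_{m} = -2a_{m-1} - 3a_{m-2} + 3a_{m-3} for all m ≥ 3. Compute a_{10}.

The ordinary generating function has denominator 1 + 2y + 3y^2 - 3y^3.
Iterating the recurrence: a_0,…,a_{10} = 4, 1, 1, 7, -14, 10, 43, -158, 217, 169, -1463.

-1463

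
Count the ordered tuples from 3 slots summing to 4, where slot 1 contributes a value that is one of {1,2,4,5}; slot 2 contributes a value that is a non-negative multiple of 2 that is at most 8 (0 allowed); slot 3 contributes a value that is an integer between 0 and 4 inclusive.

5

The generating function for the choices is (q + q² + q⁴ + q⁵)·(1 + q² + q⁴ + q⁶ + q⁸)·(1 + q + q² + q³ + q⁴); the count is [q⁴].
(q + q² + q⁴ + q⁵) has coefficients 0,1,1,0,1 for degrees 0…4.
(1 + q² + q⁴ + q⁶ + q⁸) has coefficients 1,0,1,0,1 for degrees 0…4.
Finally multiplying by (1 + q + q² + q³ + q⁴), the product of all factors after the first has coefficients 1,1,2,2,3 for degrees 0…4.
[q⁴] = 1·2 + 1·2 + 1·1 = 5.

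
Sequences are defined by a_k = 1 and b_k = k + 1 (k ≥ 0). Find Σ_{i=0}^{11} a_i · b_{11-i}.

This is [x^11] in the product of the two ordinary generating functions.
Σ = 1·12 + 1·11 + 1·10 + 1·9 + 1·8 + 1·7 + 1·6 + 1·5 + 1·4 + 1·3 + 1·2 + 1·1 = 78.

78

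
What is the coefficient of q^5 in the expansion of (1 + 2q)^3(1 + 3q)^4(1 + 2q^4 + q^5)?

(1 + 2q)^3 has coefficients 1,6,12,8 for degrees 0…3.
(1 + 3q)^4 has coefficients 1,12,54,108,81,0 for degrees 0…5.
Finally multiplying by (1 + 2q^4 + q^5), the product of all factors after the first has coefficients 1,12,54,108,83,25 for degrees 0…5.
[q^5] = 1·25 + 6·83 + 12·108 + 8·54 = 2251.

2251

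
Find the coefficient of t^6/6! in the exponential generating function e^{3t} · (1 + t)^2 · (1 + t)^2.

37341

The EGF product rule gives c_6 = Σ_{k_1+k_2+k_3=6} C(6; k_1,k_2,k_3) · ∏ g_i(k_i), where e^{3t} gives (3)^k; (1+t)^2 gives the falling factorial (2)_k; (1+t)^2 gives the falling factorial (2)_k.
g_1(k) for k = 0…6: 1, 3, 9, 27, 81, 243, 729.
g_2(k) for k = 0…6: 1, 2, 2, 0, 0, 0, 0.
g_3(k) for k = 0…6: 1, 2, 2, 0, 0, 0, 0.
First combine the last two factors: h(k) = Σ_j C(k,j)·g_2(j)·g_3(k−j) for k = 0…6: 1, 4, 12, 24, 24, 0, 0.
c_6 = Σ_k C(6,k)·g_1(k)·h(6−k) = 15·9·24 + 20·27·24 + 15·81·12 + 6·243·4 + 1·729·1 = 3240 + 12960 + 14580 + 5832 + 729 = 37341.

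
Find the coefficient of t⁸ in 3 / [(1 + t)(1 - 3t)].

Partial fractions give a closed form: a_n = (3/4)·(-1)^n + (9/4)·3^n.
At n = 8: a_8 = 14763.

14763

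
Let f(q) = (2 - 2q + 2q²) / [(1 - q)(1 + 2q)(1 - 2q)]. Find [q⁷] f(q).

Partial fractions give a closed form: a_n = (-2/3)·1^n + (7/6)·(-2)^n + (3/2)·2^n.
At n = 7: a_7 = 42.

42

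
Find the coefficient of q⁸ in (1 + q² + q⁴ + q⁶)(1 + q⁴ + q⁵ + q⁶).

2

(1 + q² + q⁴ + q⁶) has coefficients 1,0,1,0,1,0,1 for degrees 0…6.
(1 + q⁴ + q⁵ + q⁶) has coefficients 1,0,0,0,1,1,1,0,0 for degrees 0…8.
[q⁸] = 1·0 + 1·1 + 1·1 + 1·0 = 2.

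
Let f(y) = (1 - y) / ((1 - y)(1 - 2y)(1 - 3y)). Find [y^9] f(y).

58025

Partial fractions give a closed form: a_n = (-2)·2^n + (3)·3^n.
At n = 9: a_9 = 58025.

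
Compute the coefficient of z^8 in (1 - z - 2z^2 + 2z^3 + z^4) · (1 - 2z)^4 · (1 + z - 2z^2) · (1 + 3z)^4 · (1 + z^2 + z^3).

5695

(1 - z - 2z^2 + 2z^3 + z^4) has coefficients 1,-1,-2,2,1 for degrees 0…4.
(1 - 2z)^4 has coefficients 1,-8,24,-32,16,0,0,0,0 for degrees 0…8.
Multiplying by (1 + z - 2z^2) gives running coefficients 1,-7,14,8,-64,80,-32,0,0 for degrees 0…8.
Multiplying by (1 + 3z)^4 gives running coefficients 1,5,-16,-94,113,689,-530,-2328,1728 for degrees 0…8.
Finally multiplying by (1 + z^2 + z^3), the product of all factors after the first has coefficients 1,5,-15,-88,102,579,-511,-1526,1887 for degrees 0…8.
[z^8] = 1·1887 − 1·(-1526) − 2·(-511) + 2·579 + 1·102 = 5695.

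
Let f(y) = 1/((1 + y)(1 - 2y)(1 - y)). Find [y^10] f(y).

The denominator gives the recurrence a_n = 2a_(n−1) + a_(n−2) − 2a_(n−3) for n ≥ 3; the numerator fixes a_0 = 1, a_1 = 2, a_2 = 5.
Iterating: 1, 2, 5, 10, 21, 42, 85, 170, 341, 682, 1365, so a_10 = 1365.

1365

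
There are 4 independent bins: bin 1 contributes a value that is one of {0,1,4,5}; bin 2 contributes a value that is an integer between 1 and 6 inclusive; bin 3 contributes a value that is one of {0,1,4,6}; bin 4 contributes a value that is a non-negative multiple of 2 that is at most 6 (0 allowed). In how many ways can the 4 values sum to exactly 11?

34

The generating function for the choices is (1 + z + z^4 + z^5)·(z + z^2 + z^3 + z^4 + z^5 + z^6)·(1 + z + z^4 + z^6)·(1 + z^2 + z^4 + z^6); the count is [z^11].
(1 + z + z^4 + z^5) has coefficients 1,1,0,0,1,1 for degrees 0…5.
(z + z^2 + z^3 + z^4 + z^5 + z^6) has coefficients 0,1,1,1,1,1,1,0,0,0,0,0 for degrees 0…11.
Multiplying by (1 + z + z^4 + z^6) gives running coefficients 0,1,2,2,2,3,3,3,2,2,2,1 for degrees 0…11.
Finally multiplying by (1 + z^2 + z^4 + z^6), the product of all factors after the first has coefficients 0,1,2,3,4,6,7,9,9,10,9,9 for degrees 0…11.
[z^11] = 1·9 + 1·9 + 1·9 + 1·7 = 34.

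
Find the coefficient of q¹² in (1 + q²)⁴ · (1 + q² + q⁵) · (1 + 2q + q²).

9

(1 + q²)⁴ has coefficients 1,0,4,0,6,0,4,0,1 for degrees 0…8.
(1 + q² + q⁵) has coefficients 1,0,1,0,0,1,0,0,0,0,0,0,0 for degrees 0…12.
Finally multiplying by (1 + 2q + q²), the product of all factors after the first has coefficients 1,2,2,2,1,1,2,1,0,0,0,0,0 for degrees 0…12.
[q¹²] = 1·0 + 4·0 + 6·0 + 4·2 + 1·1 = 9.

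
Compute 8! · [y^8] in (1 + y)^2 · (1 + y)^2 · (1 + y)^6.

1814400

The EGF product rule gives c_8 = Σ_{k_1+k_2+k_3=8} C(8; k_1,k_2,k_3) · ∏ g_i(k_i), where (1+y)^2 gives the falling factorial (2)_k; (1+y)^2 gives the falling factorial (2)_k; (1+y)^6 gives the falling factorial (6)_k.
g_1(k) for k = 0…8: 1, 2, 2, 0, 0, 0, 0, 0, 0.
g_2(k) for k = 0…8: 1, 2, 2, 0, 0, 0, 0, 0, 0.
g_3(k) for k = 0…8: 1, 6, 30, 120, 360, 720, 720, 0, 0.
First combine the last two factors: h(k) = Σ_j C(k,j)·g_2(j)·g_3(k−j) for k = 0…8: 1, 8, 56, 336, 1680, 6720, 20160, 40320, 40320.
c_8 = Σ_k C(8,k)·g_1(k)·h(8−k) = 1·1·40320 + 8·2·40320 + 28·2·20160 = 40320 + 645120 + 1128960 = 1814400.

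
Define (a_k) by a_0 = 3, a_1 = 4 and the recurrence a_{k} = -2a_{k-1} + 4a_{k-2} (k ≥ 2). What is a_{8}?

-768

The ordinary generating function has denominator 1 + 2y - 4y^2.
Iterating the recurrence: a_0,…,a_{8} = 3, 4, 4, 8, 0, 32, -64, 256, -768.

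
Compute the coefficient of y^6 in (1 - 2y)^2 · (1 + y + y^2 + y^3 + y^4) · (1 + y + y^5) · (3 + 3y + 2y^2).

(1 - 2y)^2 has coefficients 1,-4,4 for degrees 0…2.
(1 + y + y^2 + y^3 + y^4) has coefficients 1,1,1,1,1,0,0 for degrees 0…6.
Multiplying by (1 + y + y^5) gives running coefficients 1,2,2,2,2,2,1 for degrees 0…6.
Finally multiplying by (3 + 3y + 2y^2), the product of all factors after the first has coefficients 3,9,14,16,16,16,13 for degrees 0…6.
[y^6] = 1·13 − 4·16 + 4·16 = 13.

13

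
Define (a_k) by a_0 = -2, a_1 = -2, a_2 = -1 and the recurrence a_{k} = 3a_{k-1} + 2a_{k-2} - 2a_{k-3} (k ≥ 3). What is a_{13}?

-450661

The ordinary generating function has denominator 1 - 3z - 2z^2 + 2z^3.
Iterating the recurrence: a_0,…,a_{13} = -2, -2, -1, -3, -7, -25, -83, -285, -971, -3317, -11323, -38661, -131995, -450661.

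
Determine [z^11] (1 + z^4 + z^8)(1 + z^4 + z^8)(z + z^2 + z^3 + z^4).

(1 + z^4 + z^8) has coefficients 1,0,0,0,1,0,0,0,1 for degrees 0…8.
(1 + z^4 + z^8) has coefficients 1,0,0,0,1,0,0,0,1,0,0,0 for degrees 0…11.
Finally multiplying by (z + z^2 + z^3 + z^4), the product of all factors after the first has coefficients 0,1,1,1,1,1,1,1,1,1,1,1 for degrees 0…11.
[z^11] = 1·1 + 1·1 + 1·1 = 3.

3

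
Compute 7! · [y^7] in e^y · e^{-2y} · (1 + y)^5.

The EGF product rule gives c_7 = Σ_{k_1+k_2+k_3=7} C(7; k_1,k_2,k_3) · ∏ g_i(k_i), where e^y gives (1)^k; e^{-2y} gives (-2)^k; (1+y)^5 gives the falling factorial (5)_k.
g_1(k) for k = 0…7: 1, 1, 1, 1, 1, 1, 1, 1.
g_2(k) for k = 0…7: 1, -2, 4, -8, 16, -32, 64, -128.
g_3(k) for k = 0…7: 1, 5, 20, 60, 120, 120, 0, 0.
First combine the last two factors: h(k) = Σ_j C(k,j)·g_2(j)·g_3(k−j) for k = 0…7: 1, 3, 4, -8, -24, 88, 64, -1248.
c_7 = Σ_k C(7,k)·g_1(k)·h(7−k) = 1·1·(-1248) + 7·1·64 + 21·1·88 + 35·1·(-24) + 35·1·(-8) + 21·1·4 + 7·1·3 + 1·1·1 = −1248 + 448 + 1848 − 840 − 280 + 84 + 21 + 1 = 34.

34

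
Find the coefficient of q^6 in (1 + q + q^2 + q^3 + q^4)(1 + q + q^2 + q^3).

(1 + q + q^2 + q^3 + q^4) has coefficients 1,1,1,1,1 for degrees 0…4.
(1 + q + q^2 + q^3) has coefficients 1,1,1,1,0,0,0 for degrees 0…6.
[q^6] = 1·0 + 1·0 + 1·0 + 1·1 + 1·1 = 2.

2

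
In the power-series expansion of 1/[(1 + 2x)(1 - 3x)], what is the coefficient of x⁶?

Partial fractions give a closed form: a_n = (2/5)·(-2)^n + (3/5)·3^n.
At n = 6: a_6 = 463.

463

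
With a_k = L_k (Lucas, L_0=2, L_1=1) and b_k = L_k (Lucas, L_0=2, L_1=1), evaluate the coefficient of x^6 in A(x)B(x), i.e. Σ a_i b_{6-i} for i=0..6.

152

Write out a_i and b_{6-i} for i = 0,…,6 and sum the products.
Σ = 2·18 + 1·11 + 3·7 + 4·4 + 7·3 + 11·1 + 18·2 = 152.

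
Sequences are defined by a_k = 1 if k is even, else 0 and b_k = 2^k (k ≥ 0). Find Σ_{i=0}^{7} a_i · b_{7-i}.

This is [x^7] in the product of the two ordinary generating functions.
Σ = 1·128 + 0·64 + 1·32 + 0·16 + 1·8 + 0·4 + 1·2 + 0·1 = 170.

170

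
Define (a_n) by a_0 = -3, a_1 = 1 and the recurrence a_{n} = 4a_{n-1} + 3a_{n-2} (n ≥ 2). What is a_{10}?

-829541

The ordinary generating function has denominator 1 - 4q - 3q^2.
Iterating the recurrence: a_0,…,a_{10} = -3, 1, -5, -17, -83, -383, -1781, -8273, -38435, -178559, -829541.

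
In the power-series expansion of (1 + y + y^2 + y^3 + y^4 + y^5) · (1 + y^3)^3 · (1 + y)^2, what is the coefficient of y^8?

24

(1 + y + y^2 + y^3 + y^4 + y^5) has coefficients 1,1,1,1,1,1 for degrees 0…5.
(1 + y^3)^3 has coefficients 1,0,0,3,0,0,3,0,0 for degrees 0…8.
Finally multiplying by (1 + y)^2, the product of all factors after the first has coefficients 1,2,1,3,6,3,3,6,3 for degrees 0…8.
[y^8] = 1·3 + 1·6 + 1·3 + 1·3 + 1·6 + 1·3 = 24.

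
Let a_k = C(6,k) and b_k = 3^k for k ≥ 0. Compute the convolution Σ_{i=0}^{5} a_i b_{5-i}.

This is [x^5] in the product of the two ordinary generating functions.
Σ = 1·243 + 6·81 + 15·27 + 20·9 + 15·3 + 6·1 = 1365.

1365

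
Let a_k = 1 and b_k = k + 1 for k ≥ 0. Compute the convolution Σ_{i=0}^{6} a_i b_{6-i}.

28

Write out a_i and b_{6-i} for i = 0,…,6 and sum the products.
Σ = 1·7 + 1·6 + 1·5 + 1·4 + 1·3 + 1·2 + 1·1 = 28.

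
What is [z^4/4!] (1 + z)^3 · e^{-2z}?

The EGF product rule gives c_4 = Σ_{k_1+k_2=4} C(4; k_1,k_2) · ∏ g_i(k_i), where (1+z)^3 gives the falling factorial (3)_k; e^{-2z} gives (-2)^k.
g_1(k) for k = 0…4: 1, 3, 6, 6, 0.
g_2(k) for k = 0…4: 1, -2, 4, -8, 16.
c_4 = Σ_k C(4,k)·g_1(k)·g_2(4−k) = 1·1·16 + 4·3·(-8) + 6·6·4 + 4·6·(-2) = 16 − 96 + 144 − 48 = 16.

16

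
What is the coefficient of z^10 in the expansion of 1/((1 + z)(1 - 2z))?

Partial fractions give a closed form: a_n = (1/3)·(-1)^n + (2/3)·2^n.
At n = 10: a_10 = 683.

683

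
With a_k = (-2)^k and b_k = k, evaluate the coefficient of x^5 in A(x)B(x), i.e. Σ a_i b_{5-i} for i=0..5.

9

This is [x^5] in the product of the two ordinary generating functions.
Σ = 1·5 − 2·4 + 4·3 − 8·2 + 16·1 − 32·0 = 9.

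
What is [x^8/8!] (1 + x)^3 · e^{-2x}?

The EGF product rule gives c_8 = Σ_{k_1+k_2=8} C(8; k_1,k_2) · ∏ g_i(k_i), where (1+x)^3 gives the falling factorial (3)_k; e^{-2x} gives (-2)^k.
g_1(k) for k = 0…8: 1, 3, 6, 6, 0, 0, 0, 0, 0.
g_2(k) for k = 0…8: 1, -2, 4, -8, 16, -32, 64, -128, 256.
c_8 = Σ_k C(8,k)·g_1(k)·g_2(8−k) = 1·1·256 + 8·3·(-128) + 28·6·64 + 56·6·(-32) = 256 − 3072 + 10752 − 10752 = -2816.

-2816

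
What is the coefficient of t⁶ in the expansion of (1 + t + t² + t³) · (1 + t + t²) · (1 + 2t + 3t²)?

(1 + t + t² + t³) has coefficients 1,1,1,1 for degrees 0…3.
(1 + t + t²) has coefficients 1,1,1,0,0,0,0 for degrees 0…6.
Finally multiplying by (1 + 2t + 3t²), the product of all factors after the first has coefficients 1,3,6,5,3,0,0 for degrees 0…6.
[t⁶] = 1·0 + 1·0 + 1·3 + 1·5 = 8.

8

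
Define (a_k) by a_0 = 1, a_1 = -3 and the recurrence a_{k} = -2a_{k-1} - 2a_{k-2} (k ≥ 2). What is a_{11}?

The ordinary generating function has denominator 1 + 2t + 2t^2.
Iterating the recurrence: a_0,…,a_{11} = 1, -3, 4, -2, -4, 12, -16, 8, 16, -48, 64, -32.

-32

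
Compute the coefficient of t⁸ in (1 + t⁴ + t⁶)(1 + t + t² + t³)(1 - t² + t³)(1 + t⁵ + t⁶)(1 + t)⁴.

(1 + t⁴ + t⁶) has coefficients 1,0,0,0,1,0,1 for degrees 0…6.
(1 + t + t² + t³) has coefficients 1,1,1,1,0,0,0,0,0 for degrees 0…8.
Multiplying by (1 - t² + t³) gives running coefficients 1,1,0,1,0,0,1,0,0 for degrees 0…8.
Multiplying by (1 + t⁵ + t⁶) gives running coefficients 1,1,0,1,0,1,3,1,1 for degrees 0…8.
Finally multiplying by (1 + t)⁴, the product of all factors after the first has coefficients 1,5,10,11,9,8,11,20,27 for degrees 0…8.
[t⁸] = 1·27 + 1·9 + 1·10 = 46.

46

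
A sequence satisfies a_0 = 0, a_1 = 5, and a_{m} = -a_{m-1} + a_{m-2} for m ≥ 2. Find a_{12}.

-720

The ordinary generating function has denominator 1 + x - x^2.
Iterating the recurrence: a_0,…,a_{12} = 0, 5, -5, 10, -15, 25, -40, 65, -105, 170, -275, 445, -720.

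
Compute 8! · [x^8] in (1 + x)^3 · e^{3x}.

263169

The EGF product rule gives c_8 = Σ_{k_1+k_2=8} C(8; k_1,k_2) · ∏ g_i(k_i), where (1+x)^3 gives the falling factorial (3)_k; e^{3x} gives (3)^k.
g_1(k) for k = 0…8: 1, 3, 6, 6, 0, 0, 0, 0, 0.
g_2(k) for k = 0…8: 1, 3, 9, 27, 81, 243, 729, 2187, 6561.
c_8 = Σ_k C(8,k)·g_1(k)·g_2(8−k) = 1·1·6561 + 8·3·2187 + 28·6·729 + 56·6·243 = 6561 + 52488 + 122472 + 81648 = 263169.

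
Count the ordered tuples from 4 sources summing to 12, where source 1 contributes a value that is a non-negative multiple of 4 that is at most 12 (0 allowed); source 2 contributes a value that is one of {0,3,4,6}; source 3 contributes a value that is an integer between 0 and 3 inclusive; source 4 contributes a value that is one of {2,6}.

The generating function for the choices is (1 + q^4 + q^8 + q^12)·(1 + q^3 + q^4 + q^6)·(1 + q + q^2 + q^3)·(q^2 + q^6); the count is [q^12].
(1 + q^4 + q^8 + q^12) has coefficients 1,0,0,0,1,0,0,0,1,0,0,0,1 for degrees 0…12.
(1 + q^3 + q^4 + q^6) has coefficients 1,0,0,1,1,0,1,0,0,0,0,0,0 for degrees 0…12.
Multiplying by (1 + q + q^2 + q^3) gives running coefficients 1,1,1,2,2,2,3,2,1,1,0,0,0 for degrees 0…12.
Finally multiplying by (q^2 + q^6), the product of all factors after the first has coefficients 0,0,1,1,1,2,3,3,4,4,3,3,3 for degrees 0…12.
[q^12] = 1·3 + 1·4 + 1·1 + 1·0 = 8.

8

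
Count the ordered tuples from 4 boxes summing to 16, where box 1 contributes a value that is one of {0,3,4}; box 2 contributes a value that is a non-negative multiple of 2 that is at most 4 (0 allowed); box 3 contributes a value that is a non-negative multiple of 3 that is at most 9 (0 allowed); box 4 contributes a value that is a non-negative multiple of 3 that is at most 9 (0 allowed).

10

The generating function for the choices is (1 + q^3 + q^4)·(1 + q^2 + q^4)·(1 + q^3 + q^6 + q^9)·(1 + q^3 + q^6 + q^9); the count is [q^16].
(1 + q^3 + q^4) has coefficients 1,0,0,1,1 for degrees 0…4.
(1 + q^2 + q^4) has coefficients 1,0,1,0,1,0,0,0,0,0,0,0,0,0,0,0,0 for degrees 0…16.
Multiplying by (1 + q^3 + q^6 + q^9) gives running coefficients 1,0,1,1,1,1,1,1,1,1,1,1,0,1,0,0,0 for degrees 0…16.
Finally multiplying by (1 + q^3 + q^6 + q^9), the product of all factors after the first has coefficients 1,0,1,2,1,2,3,2,3,4,3,4,3,4,3,2,3 for degrees 0…16.
[q^16] = 1·3 + 1·4 + 1·3 = 10.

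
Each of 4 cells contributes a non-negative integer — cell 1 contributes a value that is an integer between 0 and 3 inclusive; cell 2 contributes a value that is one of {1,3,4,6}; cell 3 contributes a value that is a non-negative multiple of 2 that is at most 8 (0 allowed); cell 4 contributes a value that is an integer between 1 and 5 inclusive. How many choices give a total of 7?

20

The generating function for the choices is (1 + t + t² + t³)·(t + t³ + t⁴ + t⁶)·(1 + t² + t⁴ + t⁶ + t⁸)·(t + t² + t³ + t⁴ + t⁵); the count is [t⁷].
(1 + t + t² + t³) has coefficients 1,1,1,1 for degrees 0…3.
(t + t³ + t⁴ + t⁶) has coefficients 0,1,0,1,1,0,1,0 for degrees 0…7.
Multiplying by (1 + t² + t⁴ + t⁶ + t⁸) gives running coefficients 0,1,0,2,1,2,2,2 for degrees 0…7.
Finally multiplying by (t + t² + t³ + t⁴ + t⁵), the product of all factors after the first has coefficients 0,0,1,1,3,4,6,7 for degrees 0…7.
[t⁷] = 1·7 + 1·6 + 1·4 + 1·3 = 20.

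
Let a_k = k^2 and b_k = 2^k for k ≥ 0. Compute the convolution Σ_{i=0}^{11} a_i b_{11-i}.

12117

This is [x^11] in the product of the two ordinary generating functions.
Σ = 0·2048 + 1·1024 + 4·512 + 9·256 + 16·128 + 25·64 + 36·32 + 49·16 + 64·8 + 81·4 + 100·2 + 121·1 = 12117.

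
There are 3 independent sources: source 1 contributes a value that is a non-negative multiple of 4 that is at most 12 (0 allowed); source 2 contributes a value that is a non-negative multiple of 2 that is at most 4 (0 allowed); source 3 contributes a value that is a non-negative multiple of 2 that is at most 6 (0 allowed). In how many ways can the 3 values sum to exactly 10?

The generating function for the choices is (1 + x^4 + x^8 + x^12)·(1 + x^2 + x^4)·(1 + x^2 + x^4 + x^6); the count is [x^10].
(1 + x^4 + x^8 + x^12) has coefficients 1,0,0,0,1,0,0,0,1,0,0 for degrees 0…10.
(1 + x^2 + x^4) has coefficients 1,0,1,0,1,0,0,0,0,0,0 for degrees 0…10.
Finally multiplying by (1 + x^2 + x^4 + x^6), the product of all factors after the first has coefficients 1,0,2,0,3,0,3,0,2,0,1 for degrees 0…10.
[x^10] = 1·1 + 1·3 + 1·2 = 6.

6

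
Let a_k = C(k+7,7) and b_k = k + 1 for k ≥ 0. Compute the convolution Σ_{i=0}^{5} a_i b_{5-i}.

2002

This is [x^5] in the product of the two ordinary generating functions.
Σ = 1·6 + 8·5 + 36·4 + 120·3 + 330·2 + 792·1 = 2002.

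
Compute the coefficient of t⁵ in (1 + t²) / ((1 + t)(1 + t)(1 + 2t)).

-146

The denominator gives the recurrence a_n = −4a_(n−1) − 5a_(n−2) − 2a_(n−3) for n ≥ 3; the numerator fixes a_0 = 1, a_1 = -4, a_2 = 12.
Iterating: 1, -4, 12, -30, 68, -146, so a_5 = -146.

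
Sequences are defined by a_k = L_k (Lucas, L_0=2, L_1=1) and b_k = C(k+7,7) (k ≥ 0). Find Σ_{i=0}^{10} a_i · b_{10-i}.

115936

The convolution is the x^10 coefficient of A(x)B(x).
Σ = 2·19448 + 1·11440 + 3·6435 + 4·3432 + 7·1716 + 11·792 + 18·330 + 29·120 + 47·36 + 76·8 + 123·1 = 115936.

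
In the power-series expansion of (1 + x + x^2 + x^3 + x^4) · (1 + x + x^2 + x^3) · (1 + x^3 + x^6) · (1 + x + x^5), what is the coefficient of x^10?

17

(1 + x + x^2 + x^3 + x^4) has coefficients 1,1,1,1,1 for degrees 0…4.
(1 + x + x^2 + x^3) has coefficients 1,1,1,1,0,0,0,0,0,0,0 for degrees 0…10.
Multiplying by (1 + x^3 + x^6) gives running coefficients 1,1,1,2,1,1,2,1,1,1,0 for degrees 0…10.
Finally multiplying by (1 + x + x^5), the product of all factors after the first has coefficients 1,2,2,3,3,3,4,4,4,3,2 for degrees 0…10.
[x^10] = 1·2 + 1·3 + 1·4 + 1·4 + 1·4 = 17.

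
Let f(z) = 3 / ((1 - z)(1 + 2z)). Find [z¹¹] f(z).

-4095

The denominator gives the recurrence a_n = −a_(n−1) + 2a_(n−2) for n ≥ 2; the numerator fixes a_0 = 3, a_1 = -3.
Iterating: 3, -3, 9, -15, 33, -63, 129, -255, 513, -1023, 2049, -4095, so a_11 = -4095.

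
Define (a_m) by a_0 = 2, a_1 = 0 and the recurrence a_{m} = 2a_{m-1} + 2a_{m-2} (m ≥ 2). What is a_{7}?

480

The ordinary generating function has denominator 1 - 2y - 2y^2.
Iterating the recurrence: a_0,…,a_{7} = 2, 0, 4, 8, 24, 64, 176, 480.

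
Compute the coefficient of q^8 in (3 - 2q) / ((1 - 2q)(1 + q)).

343

Partial fractions give a closed form: a_n = (4/3)·2^n + (5/3)·(-1)^n.
At n = 8: a_8 = 343.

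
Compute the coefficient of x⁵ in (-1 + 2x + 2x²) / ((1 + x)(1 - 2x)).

11

The denominator gives the recurrence a_n = a_(n−1) + 2a_(n−2) for n ≥ 3; the numerator fixes a_0 = -1, a_1 = 1, a_2 = 1.
Iterating: -1, 1, 1, 3, 5, 11, so a_5 = 11.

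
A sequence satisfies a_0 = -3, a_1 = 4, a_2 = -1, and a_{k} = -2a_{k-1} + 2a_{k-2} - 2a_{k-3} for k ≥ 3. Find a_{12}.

The ordinary generating function has denominator 1 + 2y - 2y^2 + 2y^3.
Iterating the recurrence: a_0,…,a_{12} = -3, 4, -1, 16, -42, 118, -352, 1024, -2988, 8728, -25480, 74392, -217200.

-217200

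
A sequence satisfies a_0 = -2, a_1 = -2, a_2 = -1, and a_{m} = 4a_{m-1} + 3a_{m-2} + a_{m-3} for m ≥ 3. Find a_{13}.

-57879147

The ordinary generating function has denominator 1 - 4y - 3y^2 - y^3.
Iterating the recurrence: a_0,…,a_{13} = -2, -2, -1, -12, -53, -249, -1167, -5468, -25622, -120059, -562570, -2636079, -12352085, -57879147.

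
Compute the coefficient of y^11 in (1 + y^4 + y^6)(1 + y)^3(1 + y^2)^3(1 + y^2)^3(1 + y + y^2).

(1 + y^4 + y^6) has coefficients 1,0,0,0,1,0,1 for degrees 0…6.
(1 + y)^3 has coefficients 1,3,3,1,0,0,0,0,0,0,0,0 for degrees 0…11.
Multiplying by (1 + y^2)^3 gives running coefficients 1,3,6,10,12,12,10,6,3,1,0,0 for degrees 0…11.
Multiplying by (1 + y^2)^3 gives running coefficients 1,3,9,19,33,51,65,75,75,65,51,33 for degrees 0…11.
Finally multiplying by (1 + y + y^2), the product of all factors after the first has coefficients 1,4,13,31,61,103,149,191,215,215,191,149 for degrees 0…11.
[y^11] = 1·149 + 1·191 + 1·103 = 443.

443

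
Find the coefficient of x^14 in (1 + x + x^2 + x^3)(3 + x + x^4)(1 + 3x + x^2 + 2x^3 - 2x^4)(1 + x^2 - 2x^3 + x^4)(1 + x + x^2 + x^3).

-1

(1 + x + x^2 + x^3) has coefficients 1,1,1,1 for degrees 0…3.
(3 + x + x^4) has coefficients 3,1,0,0,1,0,0,0,0,0,0,0,0,0,0 for degrees 0…14.
Multiplying by (1 + 3x + x^2 + 2x^3 - 2x^4) gives running coefficients 3,10,6,7,-3,1,1,2,-2,0,0,0,0,0,0 for degrees 0…14.
Multiplying by (1 + x^2 - 2x^3 + x^4) gives running coefficients 3,10,9,11,-14,6,-10,16,-6,1,-5,6,-2,0,0 for degrees 0…14.
Finally multiplying by (1 + x + x^2 + x^3), the product of all factors after the first has coefficients 3,13,22,33,16,12,-7,-2,6,1,6,-4,0,-1,4 for degrees 0…14.
[x^14] = 1·4 + 1·(-1) + 1·0 + 1·(-4) = -1.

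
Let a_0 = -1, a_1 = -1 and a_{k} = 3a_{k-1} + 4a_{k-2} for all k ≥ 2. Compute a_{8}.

The ordinary generating function has denominator 1 - 3y - 4y^2.
Iterating the recurrence: a_0,…,a_{8} = -1, -1, -7, -25, -103, -409, -1639, -6553, -26215.

-26215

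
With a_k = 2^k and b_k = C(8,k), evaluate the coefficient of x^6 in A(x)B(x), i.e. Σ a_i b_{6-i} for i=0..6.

1636

This is [x^6] in the product of the two ordinary generating functions.
Σ = 1·28 + 2·56 + 4·70 + 8·56 + 16·28 + 32·8 + 64·1 = 1636.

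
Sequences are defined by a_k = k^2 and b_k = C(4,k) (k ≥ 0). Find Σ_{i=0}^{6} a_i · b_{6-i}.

The convolution is the x^6 coefficient of A(x)B(x).
Σ = 0·0 + 1·0 + 4·1 + 9·4 + 16·6 + 25·4 + 36·1 = 272.

272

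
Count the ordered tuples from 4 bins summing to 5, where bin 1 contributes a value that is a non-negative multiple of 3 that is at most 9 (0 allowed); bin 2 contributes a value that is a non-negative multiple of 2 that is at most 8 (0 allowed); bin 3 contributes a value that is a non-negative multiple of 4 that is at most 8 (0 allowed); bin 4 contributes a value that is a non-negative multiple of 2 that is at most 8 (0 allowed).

The generating function for the choices is (1 + x³ + x⁶ + x⁹)·(1 + x² + x⁴ + x⁶ + x⁸)·(1 + x⁴ + x⁸)·(1 + x² + x⁴ + x⁶ + x⁸); the count is [x⁵].
(1 + x³ + x⁶ + x⁹) has coefficients 1,0,0,1,0,0 for degrees 0…5.
(1 + x² + x⁴ + x⁶ + x⁸) has coefficients 1,0,1,0,1,0 for degrees 0…5.
Multiplying by (1 + x⁴ + x⁸) gives running coefficients 1,0,1,0,2,0 for degrees 0…5.
Finally multiplying by (1 + x² + x⁴ + x⁶ + x⁸), the product of all factors after the first has coefficients 1,0,2,0,4,0 for degrees 0…5.
[x⁵] = 1·0 + 1·2 = 2.

2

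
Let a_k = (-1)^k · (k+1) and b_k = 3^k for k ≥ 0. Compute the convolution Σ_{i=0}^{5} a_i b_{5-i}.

135

This is [x^5] in the product of the two ordinary generating functions.
Σ = 1·243 − 2·81 + 3·27 − 4·9 + 5·3 − 6·1 = 135.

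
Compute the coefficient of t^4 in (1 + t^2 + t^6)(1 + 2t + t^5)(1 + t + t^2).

(1 + t^2 + t^6) has coefficients 1,0,1,0,0 for degrees 0…4.
(1 + 2t + t^5) has coefficients 1,2,0,0,0 for degrees 0…4.
Finally multiplying by (1 + t + t^2), the product of all factors after the first has coefficients 1,3,3,2,0 for degrees 0…4.
[t^4] = 1·0 + 1·3 = 3.

3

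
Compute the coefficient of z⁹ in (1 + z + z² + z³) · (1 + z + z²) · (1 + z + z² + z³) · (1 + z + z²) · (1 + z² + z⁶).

(1 + z + z² + z³) has coefficients 1,1,1,1 for degrees 0…3.
(1 + z + z²) has coefficients 1,1,1,0,0,0,0,0,0,0 for degrees 0…9.
Multiplying by (1 + z + z² + z³) gives running coefficients 1,2,3,3,2,1,0,0,0,0 for degrees 0…9.
Multiplying by (1 + z + z²) gives running coefficients 1,3,6,8,8,6,3,1,0,0 for degrees 0…9.
Finally multiplying by (1 + z² + z⁶), the product of all factors after the first has coefficients 1,3,7,11,14,14,12,10,9,9 for degrees 0…9.
[z⁹] = 1·9 + 1·9 + 1·10 + 1·12 = 40.

40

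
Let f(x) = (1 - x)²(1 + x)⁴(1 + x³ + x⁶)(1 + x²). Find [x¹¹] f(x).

-1

(1 - x)² has coefficients 1,-2,1 for degrees 0…2.
(1 + x)⁴ has coefficients 1,4,6,4,1,0,0,0,0,0,0,0 for degrees 0…11.
Multiplying by (1 + x³ + x⁶) gives running coefficients 1,4,6,5,5,6,5,5,6,4,1,0 for degrees 0…11.
Finally multiplying by (1 + x²), the product of all factors after the first has coefficients 1,4,7,9,11,11,10,11,11,9,7,4 for degrees 0…11.
[x¹¹] = 1·4 − 2·7 + 1·9 = -1.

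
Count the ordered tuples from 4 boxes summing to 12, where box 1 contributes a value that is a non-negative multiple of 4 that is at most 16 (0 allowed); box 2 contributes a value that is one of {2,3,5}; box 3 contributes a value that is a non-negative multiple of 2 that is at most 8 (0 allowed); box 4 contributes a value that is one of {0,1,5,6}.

12

The generating function for the choices is (1 + x^4 + x^8 + x^12 + x^16)·(x^2 + x^3 + x^5)·(1 + x^2 + x^4 + x^6 + x^8)·(1 + x + x^5 + x^6); the count is [x^12].
(1 + x^4 + x^8 + x^12 + x^16) has coefficients 1,0,0,0,1,0,0,0,1,0,0,0,1 for degrees 0…12.
(x^2 + x^3 + x^5) has coefficients 0,0,1,1,0,1,0,0,0,0,0,0,0 for degrees 0…12.
Multiplying by (1 + x^2 + x^4 + x^6 + x^8) gives running coefficients 0,0,1,1,1,2,1,2,1,2,1,2,0 for degrees 0…12.
Finally multiplying by (1 + x + x^5 + x^6), the product of all factors after the first has coefficients 0,0,1,2,2,3,3,4,5,5,6,6,5 for degrees 0…12.
[x^12] = 1·5 + 1·5 + 1·2 + 1·0 = 12.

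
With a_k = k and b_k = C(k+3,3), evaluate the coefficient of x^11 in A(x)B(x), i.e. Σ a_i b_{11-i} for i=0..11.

This is [x^11] in the product of the two ordinary generating functions.
Σ = 0·364 + 1·286 + 2·220 + 3·165 + 4·120 + 5·84 + 6·56 + 7·35 + 8·20 + 9·10 + 10·4 + 11·1 = 3003.

3003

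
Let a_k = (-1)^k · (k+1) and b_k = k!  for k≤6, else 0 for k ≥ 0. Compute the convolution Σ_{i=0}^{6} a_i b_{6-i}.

Write out a_i and b_{6-i} for i = 0,…,6 and sum the products.
Σ = 1·720 − 2·120 + 3·24 − 4·6 + 5·2 − 6·1 + 7·1 = 539.

539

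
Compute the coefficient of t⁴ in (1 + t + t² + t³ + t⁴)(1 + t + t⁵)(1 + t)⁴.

(1 + t + t² + t³ + t⁴) has coefficients 1,1,1,1,1 for degrees 0…4.
(1 + t + t⁵) has coefficients 1,1,0,0,0 for degrees 0…4.
Finally multiplying by (1 + t)⁴, the product of all factors after the first has coefficients 1,5,10,10,5 for degrees 0…4.
[t⁴] = 1·5 + 1·10 + 1·10 + 1·5 + 1·1 = 31.

31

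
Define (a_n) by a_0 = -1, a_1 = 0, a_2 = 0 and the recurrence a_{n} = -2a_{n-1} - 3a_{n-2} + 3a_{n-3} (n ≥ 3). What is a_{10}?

The ordinary generating function has denominator 1 + 2q + 3q^2 - 3q^3.
Iterating the recurrence: a_0,…,a_{10} = -1, 0, 0, -3, 6, -3, -21, 69, -84, -102, 663.

663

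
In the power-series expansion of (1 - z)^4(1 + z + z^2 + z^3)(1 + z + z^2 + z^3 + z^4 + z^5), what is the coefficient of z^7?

(1 - z)^4 has coefficients 1,-4,6,-4,1 for degrees 0…4.
(1 + z + z^2 + z^3) has coefficients 1,1,1,1,0,0,0,0 for degrees 0…7.
Finally multiplying by (1 + z + z^2 + z^3 + z^4 + z^5), the product of all factors after the first has coefficients 1,2,3,4,4,4,3,2 for degrees 0…7.
[z^7] = 1·2 − 4·3 + 6·4 − 4·4 + 1·4 = 2.

2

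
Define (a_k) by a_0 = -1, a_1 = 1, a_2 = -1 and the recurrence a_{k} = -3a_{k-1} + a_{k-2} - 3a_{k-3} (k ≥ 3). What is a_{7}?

The ordinary generating function has denominator 1 + 3x - x^2 + 3x^3.
Iterating the recurrence: a_0,…,a_{7} = -1, 1, -1, 7, -25, 85, -301, 1063.

1063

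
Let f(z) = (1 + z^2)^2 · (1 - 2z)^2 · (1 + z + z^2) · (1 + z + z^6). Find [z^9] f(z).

(1 + z^2)^2 has coefficients 1,0,2,0,1 for degrees 0…4.
(1 - 2z)^2 has coefficients 1,-4,4,0,0,0,0,0,0,0 for degrees 0…9.
Multiplying by (1 + z + z^2) gives running coefficients 1,-3,1,0,4,0,0,0,0,0 for degrees 0…9.
Finally multiplying by (1 + z + z^6), the product of all factors after the first has coefficients 1,-2,-2,1,4,4,1,-3,1,0 for degrees 0…9.
[z^9] = 1·0 + 2·(-3) + 1·4 = -2.

-2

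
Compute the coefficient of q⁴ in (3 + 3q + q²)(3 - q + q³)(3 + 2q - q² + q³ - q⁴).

(3 + 3q + q²) has coefficients 3,3,1 for degrees 0…2.
(3 - q + q³) has coefficients 3,-1,0,1,0 for degrees 0…4.
Finally multiplying by (3 + 2q - q² + q³ - q⁴), the product of all factors after the first has coefficients 9,3,-5,7,-2 for degrees 0…4.
[q⁴] = 3·(-2) + 3·7 + 1·(-5) = 10.

10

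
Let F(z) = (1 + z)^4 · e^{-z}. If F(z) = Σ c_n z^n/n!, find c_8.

641

The EGF product rule gives c_8 = Σ_{k_1+k_2=8} C(8; k_1,k_2) · ∏ g_i(k_i), where (1+z)^4 gives the falling factorial (4)_k; e^{-z} gives (-1)^k.
g_1(k) for k = 0…8: 1, 4, 12, 24, 24, 0, 0, 0, 0.
g_2(k) for k = 0…8: 1, -1, 1, -1, 1, -1, 1, -1, 1.
c_8 = Σ_k C(8,k)·g_1(k)·g_2(8−k) = 1·1·1 + 8·4·(-1) + 28·12·1 + 56·24·(-1) + 70·24·1 = 1 − 32 + 336 − 1344 + 1680 = 641.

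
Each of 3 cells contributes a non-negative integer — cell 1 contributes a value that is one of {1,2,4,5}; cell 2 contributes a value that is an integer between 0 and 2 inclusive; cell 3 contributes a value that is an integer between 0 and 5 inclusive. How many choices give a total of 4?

The generating function for the choices is (y + y^2 + y^4 + y^5)·(1 + y + y^2)·(1 + y + y^2 + y^3 + y^4 + y^5); the count is [y^4].
(y + y^2 + y^4 + y^5) has coefficients 0,1,1,0,1 for degrees 0…4.
(1 + y + y^2) has coefficients 1,1,1,0,0 for degrees 0…4.
Finally multiplying by (1 + y + y^2 + y^3 + y^4 + y^5), the product of all factors after the first has coefficients 1,2,3,3,3 for degrees 0…4.
[y^4] = 1·3 + 1·3 + 1·1 = 7.

7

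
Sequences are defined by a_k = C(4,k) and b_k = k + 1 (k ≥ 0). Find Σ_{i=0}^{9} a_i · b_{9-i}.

The convolution is the t^9 coefficient of A(t)B(t).
Σ = 1·10 + 4·9 + 6·8 + 4·7 + 1·6 + 0·5 + 0·4 + 0·3 + 0·2 + 0·1 = 128.

128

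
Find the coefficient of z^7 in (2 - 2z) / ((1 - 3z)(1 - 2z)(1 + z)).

6390

The denominator gives the recurrence a_n = 4a_(n−1) − a_(n−2) − 6a_(n−3) for n ≥ 3; the numerator fixes a_0 = 2, a_1 = 6, a_2 = 22.
Iterating: 2, 6, 22, 70, 222, 686, 2102, 6390, so a_7 = 6390.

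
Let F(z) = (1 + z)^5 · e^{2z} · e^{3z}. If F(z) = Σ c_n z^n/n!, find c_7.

3838000

The EGF product rule gives c_7 = Σ_{k_1+k_2+k_3=7} C(7; k_1,k_2,k_3) · ∏ g_i(k_i), where (1+z)^5 gives the falling factorial (5)_k; e^{2z} gives (2)^k; e^{3z} gives (3)^k.
g_1(k) for k = 0…7: 1, 5, 20, 60, 120, 120, 0, 0.
g_2(k) for k = 0…7: 1, 2, 4, 8, 16, 32, 64, 128.
g_3(k) for k = 0…7: 1, 3, 9, 27, 81, 243, 729, 2187.
First combine the last two factors: h(k) = Σ_j C(k,j)·g_2(j)·g_3(k−j) for k = 0…7: 1, 5, 25, 125, 625, 3125, 15625, 78125.
c_7 = Σ_k C(7,k)·g_1(k)·h(7−k) = 1·1·78125 + 7·5·15625 + 21·20·3125 + 35·60·625 + 35·120·125 + 21·120·25 = 78125 + 546875 + 1312500 + 1312500 + 525000 + 63000 = 3838000.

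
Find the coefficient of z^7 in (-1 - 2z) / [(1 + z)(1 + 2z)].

1

The denominator gives the recurrence a_n = −3a_(n−1) − 2a_(n−2) for n ≥ 2; the numerator fixes a_0 = -1, a_1 = 1.
Iterating: -1, 1, -1, 1, -1, 1, -1, 1, so a_7 = 1.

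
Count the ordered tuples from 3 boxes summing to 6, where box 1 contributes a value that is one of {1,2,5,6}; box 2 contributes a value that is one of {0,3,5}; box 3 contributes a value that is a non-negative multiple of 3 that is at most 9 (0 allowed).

The generating function for the choices is (q + q^2 + q^5 + q^6)·(1 + q^3 + q^5)·(1 + q^3 + q^6 + q^9); the count is [q^6].
(q + q^2 + q^5 + q^6) has coefficients 0,1,1,0,0,1,1 for degrees 0…6.
(1 + q^3 + q^5) has coefficients 1,0,0,1,0,1,0 for degrees 0…6.
Finally multiplying by (1 + q^3 + q^6 + q^9), the product of all factors after the first has coefficients 1,0,0,2,0,1,2 for degrees 0…6.
[q^6] = 1·1 + 1·0 + 1·0 + 1·1 = 2.

2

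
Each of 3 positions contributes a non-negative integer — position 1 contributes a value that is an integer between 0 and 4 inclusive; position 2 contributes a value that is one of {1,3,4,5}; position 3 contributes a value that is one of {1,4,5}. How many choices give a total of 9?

9

The generating function for the choices is (1 + q + q² + q³ + q⁴)·(q + q³ + q⁴ + q⁵)·(q + q⁴ + q⁵); the count is [q⁹].
(1 + q + q² + q³ + q⁴) has coefficients 1,1,1,1,1 for degrees 0…4.
(q + q³ + q⁴ + q⁵) has coefficients 0,1,0,1,1,1,0,0,0,0 for degrees 0…9.
Finally multiplying by (q + q⁴ + q⁵), the product of all factors after the first has coefficients 0,0,1,0,1,2,2,1,2,2 for degrees 0…9.
[q⁹] = 1·2 + 1·2 + 1·1 + 1·2 + 1·2 = 9.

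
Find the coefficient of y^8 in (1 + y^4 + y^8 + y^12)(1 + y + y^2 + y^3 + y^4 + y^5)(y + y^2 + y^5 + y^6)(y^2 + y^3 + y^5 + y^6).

14

(1 + y^4 + y^8 + y^12) has coefficients 1,0,0,0,1,0,0,0,1 for degrees 0…8.
(1 + y + y^2 + y^3 + y^4 + y^5) has coefficients 1,1,1,1,1,1,0,0,0 for degrees 0…8.
Multiplying by (y + y^2 + y^5 + y^6) gives running coefficients 0,1,2,2,2,3,4,3,2 for degrees 0…8.
Finally multiplying by (y^2 + y^3 + y^5 + y^6), the product of all factors after the first has coefficients 0,0,0,1,3,4,5,8,11 for degrees 0…8.
[y^8] = 1·11 + 1·3 + 1·0 = 14.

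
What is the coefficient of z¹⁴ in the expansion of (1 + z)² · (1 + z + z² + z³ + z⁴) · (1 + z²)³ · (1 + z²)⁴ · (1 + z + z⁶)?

624

(1 + z)² has coefficients 1,2,1 for degrees 0…2.
(1 + z + z² + z³ + z⁴) has coefficients 1,1,1,1,1,0,0,0,0,0,0,0,0,0,0 for degrees 0…14.
Multiplying by (1 + z²)³ gives running coefficients 1,1,4,4,7,6,7,4,4,1,1,0,0,0,0 for degrees 0…14.
Multiplying by (1 + z²)⁴ gives running coefficients 1,1,8,8,29,28,63,56,91,70,91,56,63,28,29 for degrees 0…14.
Finally multiplying by (1 + z + z⁶), the product of all factors after the first has coefficients 1,2,9,16,37,57,92,120,155,169,190,175,182,147,148 for degrees 0…14.
[z¹⁴] = 1·148 + 2·147 + 1·182 = 624.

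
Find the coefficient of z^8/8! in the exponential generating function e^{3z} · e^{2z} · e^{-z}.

65536

The EGF product rule gives c_8 = Σ_{k_1+k_2+k_3=8} C(8; k_1,k_2,k_3) · ∏ g_i(k_i), where e^{3z} gives (3)^k; e^{2z} gives (2)^k; e^{-z} gives (-1)^k.
g_1(k) for k = 0…8: 1, 3, 9, 27, 81, 243, 729, 2187, 6561.
g_2(k) for k = 0…8: 1, 2, 4, 8, 16, 32, 64, 128, 256.
g_3(k) for k = 0…8: 1, -1, 1, -1, 1, -1, 1, -1, 1.
First combine the last two factors: h(k) = Σ_j C(k,j)·g_2(j)·g_3(k−j) for k = 0…8: 1, 1, 1, 1, 1, 1, 1, 1, 1.
c_8 = Σ_k C(8,k)·g_1(k)·h(8−k) = 1·1·1 + 8·3·1 + 28·9·1 + 56·27·1 + 70·81·1 + 56·243·1 + 28·729·1 + 8·2187·1 + 1·6561·1 = 1 + 24 + 252 + 1512 + 5670 + 13608 + 20412 + 17496 + 6561 = 65536.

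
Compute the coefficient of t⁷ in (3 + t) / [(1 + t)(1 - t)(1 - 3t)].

8200

Partial fractions give a closed form: a_n = (1/4)·(-1)^n + (-1)·1^n + (15/4)·3^n.
At n = 7: a_7 = 8200.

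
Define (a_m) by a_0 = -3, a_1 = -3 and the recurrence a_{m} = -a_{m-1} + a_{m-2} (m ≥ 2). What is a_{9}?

-39

The ordinary generating function has denominator 1 + t - t^2.
Iterating the recurrence: a_0,…,a_{9} = -3, -3, 0, -3, 3, -6, 9, -15, 24, -39.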